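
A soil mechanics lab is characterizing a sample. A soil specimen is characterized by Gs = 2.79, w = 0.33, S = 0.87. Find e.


Result: 1.0583

Derivation:
Using the relation e = Gs * w / S
e = 2.79 * 0.33 / 0.87
e = 1.0583


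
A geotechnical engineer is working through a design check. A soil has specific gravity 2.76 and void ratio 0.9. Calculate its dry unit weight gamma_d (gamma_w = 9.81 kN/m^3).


Using gamma_d = Gs * gamma_w / (1 + e)
gamma_d = 2.76 * 9.81 / (1 + 0.9)
gamma_d = 2.76 * 9.81 / 1.9
gamma_d = 14.25 kN/m^3


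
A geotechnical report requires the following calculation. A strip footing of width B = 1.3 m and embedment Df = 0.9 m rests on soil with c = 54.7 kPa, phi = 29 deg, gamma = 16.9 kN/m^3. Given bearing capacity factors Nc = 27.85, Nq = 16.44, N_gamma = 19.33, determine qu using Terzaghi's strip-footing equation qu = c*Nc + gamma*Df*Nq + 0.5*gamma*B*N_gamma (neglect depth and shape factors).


Result: 1985.79 kPa

Derivation:
Compute qu = c*Nc + gamma*Df*Nq + 0.5*gamma*B*N_gamma
Term 1: 54.7 * 27.85 = 1523.395
Term 2: 16.9 * 0.9 * 16.44 = 250.0524
Term 3: 0.5 * 16.9 * 1.3 * 19.33 = 212.34005
qu = 1523.395 + 250.0524 + 212.34005
qu = 1985.79 kPa


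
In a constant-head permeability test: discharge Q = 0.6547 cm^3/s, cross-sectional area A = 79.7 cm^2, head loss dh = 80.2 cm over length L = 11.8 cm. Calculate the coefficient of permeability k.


Compute hydraulic gradient:
i = dh / L = 80.2 / 11.8 = 6.79661
Then apply Darcy's law:
k = Q / (A * i)
k = 0.6547 / (79.7 * 6.79661)
k = 0.6547 / 541.69
k = 0.001209 cm/s


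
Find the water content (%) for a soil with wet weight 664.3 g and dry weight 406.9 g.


Using w = (m_wet - m_dry) / m_dry * 100
m_wet - m_dry = 664.3 - 406.9 = 257.4 g
w = 257.4 / 406.9 * 100
w = 63.26 %


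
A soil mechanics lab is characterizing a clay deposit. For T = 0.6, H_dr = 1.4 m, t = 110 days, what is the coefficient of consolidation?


Using cv = T * H_dr^2 / t
H_dr^2 = 1.4^2 = 1.96
cv = 0.6 * 1.96 / 110
cv = 0.01069 m^2/day


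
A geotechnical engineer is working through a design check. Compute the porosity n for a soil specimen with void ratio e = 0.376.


Result: 0.2733

Derivation:
Using the relation n = e / (1 + e)
n = 0.376 / (1 + 0.376)
n = 0.376 / 1.376
n = 0.2733


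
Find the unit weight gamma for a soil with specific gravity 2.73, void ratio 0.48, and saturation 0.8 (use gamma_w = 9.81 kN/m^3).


Using gamma = gamma_w * (Gs + S*e) / (1 + e)
Numerator: Gs + S*e = 2.73 + 0.8*0.48 = 3.114
Denominator: 1 + e = 1 + 0.48 = 1.48
gamma = 9.81 * 3.114 / 1.48
gamma = 20.641 kN/m^3


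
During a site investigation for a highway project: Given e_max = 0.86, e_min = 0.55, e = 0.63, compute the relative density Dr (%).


Using Dr = (e_max - e) / (e_max - e_min) * 100
e_max - e = 0.86 - 0.63 = 0.23
e_max - e_min = 0.86 - 0.55 = 0.31
Dr = 0.23 / 0.31 * 100
Dr = 74.19 %


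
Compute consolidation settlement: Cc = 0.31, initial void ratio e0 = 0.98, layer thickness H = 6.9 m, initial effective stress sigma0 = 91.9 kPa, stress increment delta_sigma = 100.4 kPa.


Using Sc = Cc * H / (1 + e0) * log10((sigma0 + delta_sigma) / sigma0)
Stress ratio = (91.9 + 100.4) / 91.9 = 2.09249
log10(2.09249) = 0.320664
Cc * H / (1 + e0) = 0.31 * 6.9 / (1 + 0.98) = 1.0803
Sc = 1.0803 * 0.320664
Sc = 0.3464 m


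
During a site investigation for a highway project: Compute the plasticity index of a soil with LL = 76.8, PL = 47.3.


Result: 29.5

Derivation:
Using PI = LL - PL
PI = 76.8 - 47.3
PI = 29.5


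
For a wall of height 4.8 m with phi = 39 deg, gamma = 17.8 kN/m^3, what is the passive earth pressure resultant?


Compute passive earth pressure coefficient:
Kp = tan^2(45 + phi/2) = tan^2(64.5) = 4.395495
Compute passive force:
Pp = 0.5 * Kp * gamma * H^2
Pp = 0.5 * 4.395495 * 17.8 * 4.8^2
Pp = 901.32 kN/m


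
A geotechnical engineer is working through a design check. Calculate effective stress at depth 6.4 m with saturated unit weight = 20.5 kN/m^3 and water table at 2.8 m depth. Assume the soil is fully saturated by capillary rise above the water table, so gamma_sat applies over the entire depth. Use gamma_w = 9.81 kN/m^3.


Result: 95.88 kPa

Derivation:
Total stress = gamma_sat * depth
sigma = 20.5 * 6.4 = 131.2 kPa
Pore water pressure u = gamma_w * (depth - d_wt)
u = 9.81 * (6.4 - 2.8) = 35.316 kPa
Effective stress = sigma - u
sigma' = 131.2 - 35.316 = 95.88 kPa


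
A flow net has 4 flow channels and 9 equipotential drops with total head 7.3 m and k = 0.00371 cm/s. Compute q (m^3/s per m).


Convert k to m/s for unit consistency with H:
k = 0.00371 cm/s = 0.00371 / 100 m/s = 3.71e-05 m/s
Using q = k * H * Nf / Nd
Nf / Nd = 4 / 9 = 0.4444
q = 3.71e-05 * 7.3 * 0.4444
q = 0.0001204 m^3/s per m


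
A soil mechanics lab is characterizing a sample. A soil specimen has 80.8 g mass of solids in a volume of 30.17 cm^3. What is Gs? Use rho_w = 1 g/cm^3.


Result: 2.678

Derivation:
Using Gs = m_s / (V_s * rho_w)
Since rho_w = 1 g/cm^3:
Gs = 80.8 / 30.17
Gs = 2.678


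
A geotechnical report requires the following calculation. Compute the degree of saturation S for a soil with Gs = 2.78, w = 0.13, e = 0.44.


Result: 0.8214

Derivation:
Using S = Gs * w / e
S = 2.78 * 0.13 / 0.44
S = 0.8214


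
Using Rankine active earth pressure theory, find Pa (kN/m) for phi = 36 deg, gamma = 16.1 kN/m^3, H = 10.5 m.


Compute active earth pressure coefficient:
Ka = tan^2(45 - phi/2) = tan^2(27.0) = 0.259616
Compute active force:
Pa = 0.5 * Ka * gamma * H^2
Pa = 0.5 * 0.259616 * 16.1 * 10.5^2
Pa = 230.41 kN/m


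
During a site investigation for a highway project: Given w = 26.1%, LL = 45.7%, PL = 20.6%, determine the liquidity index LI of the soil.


Result: 0.219

Derivation:
First compute the plasticity index:
PI = LL - PL = 45.7 - 20.6 = 25.1
Then compute the liquidity index:
LI = (w - PL) / PI
LI = (26.1 - 20.6) / 25.1
LI = 0.219


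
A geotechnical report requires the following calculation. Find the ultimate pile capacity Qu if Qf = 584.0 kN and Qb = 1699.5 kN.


Using Qu = Qf + Qb
Qu = 584.0 + 1699.5
Qu = 2283.5 kN


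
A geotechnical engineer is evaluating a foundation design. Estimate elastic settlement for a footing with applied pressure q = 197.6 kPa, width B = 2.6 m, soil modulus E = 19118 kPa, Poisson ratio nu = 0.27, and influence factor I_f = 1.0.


Result: 24.914 mm

Derivation:
Using Se = q * B * (1 - nu^2) * I_f / E
1 - nu^2 = 1 - 0.27^2 = 0.9271
Se = 197.6 * 2.6 * 0.9271 * 1.0 / 19118
Se = 0.024914 m
Convert to mm: Se = 0.024914 * 1000 = 24.914 mm


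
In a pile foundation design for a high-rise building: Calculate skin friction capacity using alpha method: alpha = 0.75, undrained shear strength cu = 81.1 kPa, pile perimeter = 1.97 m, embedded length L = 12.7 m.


Using Qs = alpha * cu * perimeter * L
Qs = 0.75 * 81.1 * 1.97 * 12.7
Qs = 1521.78 kN


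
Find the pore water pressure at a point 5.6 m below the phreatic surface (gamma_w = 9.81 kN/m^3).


Using u = gamma_w * h_w
u = 9.81 * 5.6
u = 54.94 kPa


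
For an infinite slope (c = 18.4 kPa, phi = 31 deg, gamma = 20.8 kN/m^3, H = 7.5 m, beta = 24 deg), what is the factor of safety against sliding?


Result: 1.667

Derivation:
Using Fs = c / (gamma*H*sin(beta)*cos(beta)) + tan(phi)/tan(beta)
Cohesion contribution = 18.4 / (20.8*7.5*sin(24)*cos(24))
Cohesion contribution = 0.317431
Friction contribution = tan(31)/tan(24) = 1.34956
Fs = 0.317431 + 1.34956
Fs = 1.667


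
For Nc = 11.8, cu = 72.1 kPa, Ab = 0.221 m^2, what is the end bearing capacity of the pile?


Using Qb = Nc * cu * Ab
Qb = 11.8 * 72.1 * 0.221
Qb = 188.02 kN


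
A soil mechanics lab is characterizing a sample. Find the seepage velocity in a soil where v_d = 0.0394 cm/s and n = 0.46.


Result: 0.08565 cm/s

Derivation:
Using v_s = v_d / n
v_s = 0.0394 / 0.46
v_s = 0.08565 cm/s


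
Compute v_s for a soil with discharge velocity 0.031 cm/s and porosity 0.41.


Using v_s = v_d / n
v_s = 0.031 / 0.41
v_s = 0.07561 cm/s


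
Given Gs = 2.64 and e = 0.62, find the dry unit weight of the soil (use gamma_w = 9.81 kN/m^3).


Using gamma_d = Gs * gamma_w / (1 + e)
gamma_d = 2.64 * 9.81 / (1 + 0.62)
gamma_d = 2.64 * 9.81 / 1.62
gamma_d = 15.987 kN/m^3


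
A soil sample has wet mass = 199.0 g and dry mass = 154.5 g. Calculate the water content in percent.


Using w = (m_wet - m_dry) / m_dry * 100
m_wet - m_dry = 199.0 - 154.5 = 44.5 g
w = 44.5 / 154.5 * 100
w = 28.8 %


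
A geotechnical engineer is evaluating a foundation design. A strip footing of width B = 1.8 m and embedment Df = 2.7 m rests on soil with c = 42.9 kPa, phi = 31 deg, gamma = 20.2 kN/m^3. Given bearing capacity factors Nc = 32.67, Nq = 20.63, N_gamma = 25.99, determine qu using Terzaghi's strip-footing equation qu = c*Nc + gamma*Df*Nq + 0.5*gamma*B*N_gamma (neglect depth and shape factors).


Compute qu = c*Nc + gamma*Df*Nq + 0.5*gamma*B*N_gamma
Term 1: 42.9 * 32.67 = 1401.543
Term 2: 20.2 * 2.7 * 20.63 = 1125.1602
Term 3: 0.5 * 20.2 * 1.8 * 25.99 = 472.4982
qu = 1401.543 + 1125.1602 + 472.4982
qu = 2999.2 kPa


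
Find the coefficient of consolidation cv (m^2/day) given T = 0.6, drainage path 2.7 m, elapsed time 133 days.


Using cv = T * H_dr^2 / t
H_dr^2 = 2.7^2 = 7.29
cv = 0.6 * 7.29 / 133
cv = 0.03289 m^2/day


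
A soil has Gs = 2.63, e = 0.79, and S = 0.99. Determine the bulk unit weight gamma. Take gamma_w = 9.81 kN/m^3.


Result: 18.7 kN/m^3

Derivation:
Using gamma = gamma_w * (Gs + S*e) / (1 + e)
Numerator: Gs + S*e = 2.63 + 0.99*0.79 = 3.4121
Denominator: 1 + e = 1 + 0.79 = 1.79
gamma = 9.81 * 3.4121 / 1.79
gamma = 18.7 kN/m^3


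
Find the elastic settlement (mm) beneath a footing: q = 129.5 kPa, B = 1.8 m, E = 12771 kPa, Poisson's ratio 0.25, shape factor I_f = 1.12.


Result: 19.165 mm

Derivation:
Using Se = q * B * (1 - nu^2) * I_f / E
1 - nu^2 = 1 - 0.25^2 = 0.9375
Se = 129.5 * 1.8 * 0.9375 * 1.12 / 12771
Se = 0.019165 m
Convert to mm: Se = 0.019165 * 1000 = 19.165 mm


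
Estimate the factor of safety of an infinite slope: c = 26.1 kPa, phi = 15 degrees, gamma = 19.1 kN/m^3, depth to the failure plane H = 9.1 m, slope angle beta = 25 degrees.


Using Fs = c / (gamma*H*sin(beta)*cos(beta)) + tan(phi)/tan(beta)
Cohesion contribution = 26.1 / (19.1*9.1*sin(25)*cos(25))
Cohesion contribution = 0.39205
Friction contribution = tan(15)/tan(25) = 0.574619
Fs = 0.39205 + 0.574619
Fs = 0.967


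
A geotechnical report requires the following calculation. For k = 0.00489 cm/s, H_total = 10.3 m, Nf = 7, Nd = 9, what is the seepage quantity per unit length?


Convert k to m/s for unit consistency with H:
k = 0.00489 cm/s = 0.00489 / 100 m/s = 4.89e-05 m/s
Using q = k * H * Nf / Nd
Nf / Nd = 7 / 9 = 0.7778
q = 4.89e-05 * 10.3 * 0.7778
q = 0.0003917 m^3/s per m


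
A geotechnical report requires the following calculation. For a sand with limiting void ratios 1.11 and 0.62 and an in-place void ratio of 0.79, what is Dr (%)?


Using Dr = (e_max - e) / (e_max - e_min) * 100
e_max - e = 1.11 - 0.79 = 0.32
e_max - e_min = 1.11 - 0.62 = 0.49
Dr = 0.32 / 0.49 * 100
Dr = 65.31 %


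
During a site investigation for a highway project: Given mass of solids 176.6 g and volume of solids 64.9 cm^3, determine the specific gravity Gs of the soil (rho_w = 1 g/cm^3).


Using Gs = m_s / (V_s * rho_w)
Since rho_w = 1 g/cm^3:
Gs = 176.6 / 64.9
Gs = 2.721


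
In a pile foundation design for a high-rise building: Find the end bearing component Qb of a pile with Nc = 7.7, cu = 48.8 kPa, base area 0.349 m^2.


Using Qb = Nc * cu * Ab
Qb = 7.7 * 48.8 * 0.349
Qb = 131.14 kN


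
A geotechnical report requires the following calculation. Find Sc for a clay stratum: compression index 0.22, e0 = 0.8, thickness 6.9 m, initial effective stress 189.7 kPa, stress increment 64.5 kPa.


Using Sc = Cc * H / (1 + e0) * log10((sigma0 + delta_sigma) / sigma0)
Stress ratio = (189.7 + 64.5) / 189.7 = 1.34001
log10(1.34001) = 0.127108
Cc * H / (1 + e0) = 0.22 * 6.9 / (1 + 0.8) = 0.843333
Sc = 0.843333 * 0.127108
Sc = 0.1072 m


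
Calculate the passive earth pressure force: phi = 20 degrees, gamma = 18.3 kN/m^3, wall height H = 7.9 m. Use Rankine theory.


Result: 1164.72 kN/m

Derivation:
Compute passive earth pressure coefficient:
Kp = tan^2(45 + phi/2) = tan^2(55.0) = 2.039607
Compute passive force:
Pp = 0.5 * Kp * gamma * H^2
Pp = 0.5 * 2.039607 * 18.3 * 7.9^2
Pp = 1164.72 kN/m


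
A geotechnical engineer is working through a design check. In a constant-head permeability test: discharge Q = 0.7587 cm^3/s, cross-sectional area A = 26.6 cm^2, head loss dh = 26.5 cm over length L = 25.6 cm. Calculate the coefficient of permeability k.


Result: 0.027554 cm/s

Derivation:
Compute hydraulic gradient:
i = dh / L = 26.5 / 25.6 = 1.03516
Then apply Darcy's law:
k = Q / (A * i)
k = 0.7587 / (26.6 * 1.03516)
k = 0.7587 / 27.5352
k = 0.027554 cm/s


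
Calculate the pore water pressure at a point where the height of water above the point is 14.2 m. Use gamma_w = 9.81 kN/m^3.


Using u = gamma_w * h_w
u = 9.81 * 14.2
u = 139.3 kPa


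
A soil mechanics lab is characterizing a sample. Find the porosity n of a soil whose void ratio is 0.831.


Using the relation n = e / (1 + e)
n = 0.831 / (1 + 0.831)
n = 0.831 / 1.831
n = 0.4539


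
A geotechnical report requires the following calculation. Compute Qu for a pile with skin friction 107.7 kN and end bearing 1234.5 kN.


Result: 1342.2 kN

Derivation:
Using Qu = Qf + Qb
Qu = 107.7 + 1234.5
Qu = 1342.2 kN


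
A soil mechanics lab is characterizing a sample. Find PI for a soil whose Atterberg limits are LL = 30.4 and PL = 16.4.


Result: 14.0

Derivation:
Using PI = LL - PL
PI = 30.4 - 16.4
PI = 14.0


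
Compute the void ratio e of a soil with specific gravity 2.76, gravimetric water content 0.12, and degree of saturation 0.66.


Result: 0.5018

Derivation:
Using the relation e = Gs * w / S
e = 2.76 * 0.12 / 0.66
e = 0.5018


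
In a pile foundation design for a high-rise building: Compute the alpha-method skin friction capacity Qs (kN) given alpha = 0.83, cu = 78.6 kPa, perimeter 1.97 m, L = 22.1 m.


Using Qs = alpha * cu * perimeter * L
Qs = 0.83 * 78.6 * 1.97 * 22.1
Qs = 2840.27 kN


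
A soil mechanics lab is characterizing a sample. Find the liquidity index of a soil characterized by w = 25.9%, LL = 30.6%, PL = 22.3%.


First compute the plasticity index:
PI = LL - PL = 30.6 - 22.3 = 8.3
Then compute the liquidity index:
LI = (w - PL) / PI
LI = (25.9 - 22.3) / 8.3
LI = 0.434


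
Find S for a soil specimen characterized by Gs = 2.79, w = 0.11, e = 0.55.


Using S = Gs * w / e
S = 2.79 * 0.11 / 0.55
S = 0.558


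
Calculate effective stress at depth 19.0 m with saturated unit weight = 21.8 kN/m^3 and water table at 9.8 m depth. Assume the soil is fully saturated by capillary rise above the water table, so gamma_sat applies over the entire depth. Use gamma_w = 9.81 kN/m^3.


Total stress = gamma_sat * depth
sigma = 21.8 * 19.0 = 414.2 kPa
Pore water pressure u = gamma_w * (depth - d_wt)
u = 9.81 * (19.0 - 9.8) = 90.252 kPa
Effective stress = sigma - u
sigma' = 414.2 - 90.252 = 323.95 kPa


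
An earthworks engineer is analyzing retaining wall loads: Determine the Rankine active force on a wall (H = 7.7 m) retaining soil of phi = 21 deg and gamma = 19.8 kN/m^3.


Compute active earth pressure coefficient:
Ka = tan^2(45 - phi/2) = tan^2(34.5) = 0.472355
Compute active force:
Pa = 0.5 * Ka * gamma * H^2
Pa = 0.5 * 0.472355 * 19.8 * 7.7^2
Pa = 277.26 kN/m


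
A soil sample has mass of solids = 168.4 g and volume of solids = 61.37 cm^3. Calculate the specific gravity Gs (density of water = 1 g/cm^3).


Using Gs = m_s / (V_s * rho_w)
Since rho_w = 1 g/cm^3:
Gs = 168.4 / 61.37
Gs = 2.744


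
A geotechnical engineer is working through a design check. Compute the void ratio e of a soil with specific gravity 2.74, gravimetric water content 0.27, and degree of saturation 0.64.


Result: 1.1559

Derivation:
Using the relation e = Gs * w / S
e = 2.74 * 0.27 / 0.64
e = 1.1559


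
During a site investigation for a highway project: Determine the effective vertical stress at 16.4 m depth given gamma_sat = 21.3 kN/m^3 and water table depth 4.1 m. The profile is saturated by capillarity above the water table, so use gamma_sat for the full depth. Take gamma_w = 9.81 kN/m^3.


Total stress = gamma_sat * depth
sigma = 21.3 * 16.4 = 349.32 kPa
Pore water pressure u = gamma_w * (depth - d_wt)
u = 9.81 * (16.4 - 4.1) = 120.663 kPa
Effective stress = sigma - u
sigma' = 349.32 - 120.663 = 228.66 kPa


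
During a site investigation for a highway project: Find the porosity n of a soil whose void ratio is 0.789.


Using the relation n = e / (1 + e)
n = 0.789 / (1 + 0.789)
n = 0.789 / 1.789
n = 0.441


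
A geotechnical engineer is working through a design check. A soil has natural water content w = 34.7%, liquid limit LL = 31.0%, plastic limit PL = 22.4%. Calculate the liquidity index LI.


First compute the plasticity index:
PI = LL - PL = 31.0 - 22.4 = 8.6
Then compute the liquidity index:
LI = (w - PL) / PI
LI = (34.7 - 22.4) / 8.6
LI = 1.43


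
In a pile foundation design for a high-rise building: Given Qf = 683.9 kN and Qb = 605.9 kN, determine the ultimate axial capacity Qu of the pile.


Using Qu = Qf + Qb
Qu = 683.9 + 605.9
Qu = 1289.8 kN


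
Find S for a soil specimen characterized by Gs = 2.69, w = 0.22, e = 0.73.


Using S = Gs * w / e
S = 2.69 * 0.22 / 0.73
S = 0.8107


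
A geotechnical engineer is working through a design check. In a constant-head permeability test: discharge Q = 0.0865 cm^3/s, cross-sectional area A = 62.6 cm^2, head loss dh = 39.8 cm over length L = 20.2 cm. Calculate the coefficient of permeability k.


Result: 0.000701 cm/s

Derivation:
Compute hydraulic gradient:
i = dh / L = 39.8 / 20.2 = 1.9703
Then apply Darcy's law:
k = Q / (A * i)
k = 0.0865 / (62.6 * 1.9703)
k = 0.0865 / 123.341
k = 0.000701 cm/s


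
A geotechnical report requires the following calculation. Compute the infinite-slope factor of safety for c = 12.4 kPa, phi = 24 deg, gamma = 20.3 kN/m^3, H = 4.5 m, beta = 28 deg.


Result: 1.165

Derivation:
Using Fs = c / (gamma*H*sin(beta)*cos(beta)) + tan(phi)/tan(beta)
Cohesion contribution = 12.4 / (20.3*4.5*sin(28)*cos(28))
Cohesion contribution = 0.327468
Friction contribution = tan(24)/tan(28) = 0.837353
Fs = 0.327468 + 0.837353
Fs = 1.165


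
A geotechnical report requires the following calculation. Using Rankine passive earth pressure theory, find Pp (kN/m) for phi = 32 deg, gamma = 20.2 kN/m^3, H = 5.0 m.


Compute passive earth pressure coefficient:
Kp = tan^2(45 + phi/2) = tan^2(61.0) = 3.254588
Compute passive force:
Pp = 0.5 * Kp * gamma * H^2
Pp = 0.5 * 3.254588 * 20.2 * 5.0^2
Pp = 821.78 kN/m


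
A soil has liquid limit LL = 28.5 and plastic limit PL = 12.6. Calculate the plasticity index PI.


Using PI = LL - PL
PI = 28.5 - 12.6
PI = 15.9


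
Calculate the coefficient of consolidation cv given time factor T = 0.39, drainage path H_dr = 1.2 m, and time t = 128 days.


Result: 0.00439 m^2/day

Derivation:
Using cv = T * H_dr^2 / t
H_dr^2 = 1.2^2 = 1.44
cv = 0.39 * 1.44 / 128
cv = 0.00439 m^2/day


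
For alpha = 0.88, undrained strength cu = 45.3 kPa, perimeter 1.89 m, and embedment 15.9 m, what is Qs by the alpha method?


Using Qs = alpha * cu * perimeter * L
Qs = 0.88 * 45.3 * 1.89 * 15.9
Qs = 1197.95 kN


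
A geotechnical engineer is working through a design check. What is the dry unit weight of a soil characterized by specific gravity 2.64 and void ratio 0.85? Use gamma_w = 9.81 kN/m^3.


Using gamma_d = Gs * gamma_w / (1 + e)
gamma_d = 2.64 * 9.81 / (1 + 0.85)
gamma_d = 2.64 * 9.81 / 1.85
gamma_d = 13.999 kN/m^3


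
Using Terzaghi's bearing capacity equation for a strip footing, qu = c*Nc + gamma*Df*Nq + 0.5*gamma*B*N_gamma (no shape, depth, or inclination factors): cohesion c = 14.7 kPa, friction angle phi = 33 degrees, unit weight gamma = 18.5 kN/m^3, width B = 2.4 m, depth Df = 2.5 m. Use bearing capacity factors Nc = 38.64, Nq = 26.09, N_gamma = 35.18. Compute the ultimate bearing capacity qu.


Compute qu = c*Nc + gamma*Df*Nq + 0.5*gamma*B*N_gamma
Term 1: 14.7 * 38.64 = 568.008
Term 2: 18.5 * 2.5 * 26.09 = 1206.6625
Term 3: 0.5 * 18.5 * 2.4 * 35.18 = 780.996
qu = 568.008 + 1206.6625 + 780.996
qu = 2555.67 kPa


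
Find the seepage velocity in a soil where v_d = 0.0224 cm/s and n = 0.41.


Using v_s = v_d / n
v_s = 0.0224 / 0.41
v_s = 0.05463 cm/s


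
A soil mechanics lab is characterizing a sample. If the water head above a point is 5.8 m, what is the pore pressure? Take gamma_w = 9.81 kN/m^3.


Using u = gamma_w * h_w
u = 9.81 * 5.8
u = 56.9 kPa


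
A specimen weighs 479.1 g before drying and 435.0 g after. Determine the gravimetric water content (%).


Using w = (m_wet - m_dry) / m_dry * 100
m_wet - m_dry = 479.1 - 435.0 = 44.1 g
w = 44.1 / 435.0 * 100
w = 10.14 %


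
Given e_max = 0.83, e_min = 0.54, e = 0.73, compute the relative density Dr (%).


Using Dr = (e_max - e) / (e_max - e_min) * 100
e_max - e = 0.83 - 0.73 = 0.1
e_max - e_min = 0.83 - 0.54 = 0.29
Dr = 0.1 / 0.29 * 100
Dr = 34.48 %


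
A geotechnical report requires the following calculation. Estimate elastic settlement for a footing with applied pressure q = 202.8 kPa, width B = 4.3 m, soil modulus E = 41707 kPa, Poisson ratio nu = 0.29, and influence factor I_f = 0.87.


Using Se = q * B * (1 - nu^2) * I_f / E
1 - nu^2 = 1 - 0.29^2 = 0.9159
Se = 202.8 * 4.3 * 0.9159 * 0.87 / 41707
Se = 0.016661 m
Convert to mm: Se = 0.016661 * 1000 = 16.661 mm


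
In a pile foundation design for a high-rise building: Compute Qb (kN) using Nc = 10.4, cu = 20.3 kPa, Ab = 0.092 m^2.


Using Qb = Nc * cu * Ab
Qb = 10.4 * 20.3 * 0.092
Qb = 19.42 kN


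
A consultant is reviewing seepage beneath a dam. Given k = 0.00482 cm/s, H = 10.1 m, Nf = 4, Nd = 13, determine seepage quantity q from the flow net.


Result: 0.0001498 m^3/s per m

Derivation:
Convert k to m/s for unit consistency with H:
k = 0.00482 cm/s = 0.00482 / 100 m/s = 4.82e-05 m/s
Using q = k * H * Nf / Nd
Nf / Nd = 4 / 13 = 0.3077
q = 4.82e-05 * 10.1 * 0.3077
q = 0.0001498 m^3/s per m


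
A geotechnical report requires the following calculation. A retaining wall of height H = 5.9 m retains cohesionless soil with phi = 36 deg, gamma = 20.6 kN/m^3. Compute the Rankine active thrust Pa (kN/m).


Compute active earth pressure coefficient:
Ka = tan^2(45 - phi/2) = tan^2(27.0) = 0.259616
Compute active force:
Pa = 0.5 * Ka * gamma * H^2
Pa = 0.5 * 0.259616 * 20.6 * 5.9^2
Pa = 93.08 kN/m


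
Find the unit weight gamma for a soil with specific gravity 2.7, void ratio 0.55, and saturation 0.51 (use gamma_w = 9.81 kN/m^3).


Result: 18.864 kN/m^3

Derivation:
Using gamma = gamma_w * (Gs + S*e) / (1 + e)
Numerator: Gs + S*e = 2.7 + 0.51*0.55 = 2.9805
Denominator: 1 + e = 1 + 0.55 = 1.55
gamma = 9.81 * 2.9805 / 1.55
gamma = 18.864 kN/m^3


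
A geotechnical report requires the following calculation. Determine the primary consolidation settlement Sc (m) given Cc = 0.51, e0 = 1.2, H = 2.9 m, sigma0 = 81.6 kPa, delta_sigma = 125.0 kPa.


Using Sc = Cc * H / (1 + e0) * log10((sigma0 + delta_sigma) / sigma0)
Stress ratio = (81.6 + 125.0) / 81.6 = 2.53186
log10(2.53186) = 0.40344
Cc * H / (1 + e0) = 0.51 * 2.9 / (1 + 1.2) = 0.672273
Sc = 0.672273 * 0.40344
Sc = 0.2712 m


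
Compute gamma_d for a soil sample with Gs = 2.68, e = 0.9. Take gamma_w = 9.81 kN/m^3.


Using gamma_d = Gs * gamma_w / (1 + e)
gamma_d = 2.68 * 9.81 / (1 + 0.9)
gamma_d = 2.68 * 9.81 / 1.9
gamma_d = 13.837 kN/m^3


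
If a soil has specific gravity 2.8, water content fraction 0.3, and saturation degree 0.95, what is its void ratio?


Using the relation e = Gs * w / S
e = 2.8 * 0.3 / 0.95
e = 0.8842


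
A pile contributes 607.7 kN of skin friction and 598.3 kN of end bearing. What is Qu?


Result: 1206.0 kN

Derivation:
Using Qu = Qf + Qb
Qu = 607.7 + 598.3
Qu = 1206.0 kN


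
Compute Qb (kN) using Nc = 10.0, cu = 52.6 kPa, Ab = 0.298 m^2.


Using Qb = Nc * cu * Ab
Qb = 10.0 * 52.6 * 0.298
Qb = 156.75 kN


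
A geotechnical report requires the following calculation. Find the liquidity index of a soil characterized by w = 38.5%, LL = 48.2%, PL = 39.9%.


Result: -0.169

Derivation:
First compute the plasticity index:
PI = LL - PL = 48.2 - 39.9 = 8.3
Then compute the liquidity index:
LI = (w - PL) / PI
LI = (38.5 - 39.9) / 8.3
LI = -0.169


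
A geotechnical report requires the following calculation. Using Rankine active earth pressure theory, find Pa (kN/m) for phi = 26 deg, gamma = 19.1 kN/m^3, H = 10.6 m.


Result: 418.98 kN/m

Derivation:
Compute active earth pressure coefficient:
Ka = tan^2(45 - phi/2) = tan^2(32.0) = 0.390462
Compute active force:
Pa = 0.5 * Ka * gamma * H^2
Pa = 0.5 * 0.390462 * 19.1 * 10.6^2
Pa = 418.98 kN/m


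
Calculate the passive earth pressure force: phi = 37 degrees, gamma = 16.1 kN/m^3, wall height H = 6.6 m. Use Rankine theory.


Compute passive earth pressure coefficient:
Kp = tan^2(45 + phi/2) = tan^2(63.5) = 4.022791
Compute passive force:
Pp = 0.5 * Kp * gamma * H^2
Pp = 0.5 * 4.022791 * 16.1 * 6.6^2
Pp = 1410.62 kN/m


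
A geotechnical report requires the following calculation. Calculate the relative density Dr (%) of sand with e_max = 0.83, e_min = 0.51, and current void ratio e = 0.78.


Result: 15.62 %

Derivation:
Using Dr = (e_max - e) / (e_max - e_min) * 100
e_max - e = 0.83 - 0.78 = 0.05
e_max - e_min = 0.83 - 0.51 = 0.32
Dr = 0.05 / 0.32 * 100
Dr = 15.62 %


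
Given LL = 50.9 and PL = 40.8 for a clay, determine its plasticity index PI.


Using PI = LL - PL
PI = 50.9 - 40.8
PI = 10.1


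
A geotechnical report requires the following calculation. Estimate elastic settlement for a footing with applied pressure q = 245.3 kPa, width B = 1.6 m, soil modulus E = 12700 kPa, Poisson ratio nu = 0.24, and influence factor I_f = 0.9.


Using Se = q * B * (1 - nu^2) * I_f / E
1 - nu^2 = 1 - 0.24^2 = 0.9424
Se = 245.3 * 1.6 * 0.9424 * 0.9 / 12700
Se = 0.026211 m
Convert to mm: Se = 0.026211 * 1000 = 26.211 mm


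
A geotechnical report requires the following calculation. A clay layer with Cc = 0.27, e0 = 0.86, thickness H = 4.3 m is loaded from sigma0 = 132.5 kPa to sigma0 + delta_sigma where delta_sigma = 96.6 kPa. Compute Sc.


Result: 0.1484 m

Derivation:
Using Sc = Cc * H / (1 + e0) * log10((sigma0 + delta_sigma) / sigma0)
Stress ratio = (132.5 + 96.6) / 132.5 = 1.72906
log10(1.72906) = 0.237809
Cc * H / (1 + e0) = 0.27 * 4.3 / (1 + 0.86) = 0.624194
Sc = 0.624194 * 0.237809
Sc = 0.1484 m


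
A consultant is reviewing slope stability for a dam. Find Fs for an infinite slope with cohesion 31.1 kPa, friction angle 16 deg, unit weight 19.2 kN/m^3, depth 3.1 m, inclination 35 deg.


Using Fs = c / (gamma*H*sin(beta)*cos(beta)) + tan(phi)/tan(beta)
Cohesion contribution = 31.1 / (19.2*3.1*sin(35)*cos(35))
Cohesion contribution = 1.11209
Friction contribution = tan(16)/tan(35) = 0.409515
Fs = 1.11209 + 0.409515
Fs = 1.522


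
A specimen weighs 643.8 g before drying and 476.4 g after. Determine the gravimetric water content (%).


Using w = (m_wet - m_dry) / m_dry * 100
m_wet - m_dry = 643.8 - 476.4 = 167.4 g
w = 167.4 / 476.4 * 100
w = 35.14 %


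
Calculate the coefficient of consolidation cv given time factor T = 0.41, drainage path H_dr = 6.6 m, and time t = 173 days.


Result: 0.10323 m^2/day

Derivation:
Using cv = T * H_dr^2 / t
H_dr^2 = 6.6^2 = 43.56
cv = 0.41 * 43.56 / 173
cv = 0.10323 m^2/day


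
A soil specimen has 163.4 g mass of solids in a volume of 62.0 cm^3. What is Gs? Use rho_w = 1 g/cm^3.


Result: 2.635

Derivation:
Using Gs = m_s / (V_s * rho_w)
Since rho_w = 1 g/cm^3:
Gs = 163.4 / 62.0
Gs = 2.635


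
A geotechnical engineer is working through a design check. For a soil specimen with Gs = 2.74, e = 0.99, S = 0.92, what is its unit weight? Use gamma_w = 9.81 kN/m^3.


Using gamma = gamma_w * (Gs + S*e) / (1 + e)
Numerator: Gs + S*e = 2.74 + 0.92*0.99 = 3.6508
Denominator: 1 + e = 1 + 0.99 = 1.99
gamma = 9.81 * 3.6508 / 1.99
gamma = 17.997 kN/m^3


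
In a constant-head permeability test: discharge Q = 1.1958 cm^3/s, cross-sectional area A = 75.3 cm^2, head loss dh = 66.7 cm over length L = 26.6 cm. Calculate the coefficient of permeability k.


Compute hydraulic gradient:
i = dh / L = 66.7 / 26.6 = 2.50752
Then apply Darcy's law:
k = Q / (A * i)
k = 1.1958 / (75.3 * 2.50752)
k = 1.1958 / 188.816
k = 0.006333 cm/s


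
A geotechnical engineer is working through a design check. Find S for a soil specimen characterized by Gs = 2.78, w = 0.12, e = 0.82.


Using S = Gs * w / e
S = 2.78 * 0.12 / 0.82
S = 0.4068


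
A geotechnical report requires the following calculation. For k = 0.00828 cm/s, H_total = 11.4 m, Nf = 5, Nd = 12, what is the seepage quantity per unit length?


Convert k to m/s for unit consistency with H:
k = 0.00828 cm/s = 0.00828 / 100 m/s = 8.28e-05 m/s
Using q = k * H * Nf / Nd
Nf / Nd = 5 / 12 = 0.4167
q = 8.28e-05 * 11.4 * 0.4167
q = 0.0003933 m^3/s per m


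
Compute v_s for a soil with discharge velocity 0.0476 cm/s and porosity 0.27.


Using v_s = v_d / n
v_s = 0.0476 / 0.27
v_s = 0.1763 cm/s


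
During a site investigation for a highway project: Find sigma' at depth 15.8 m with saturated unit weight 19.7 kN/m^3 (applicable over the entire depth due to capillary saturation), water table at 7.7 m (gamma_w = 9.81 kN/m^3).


Result: 231.8 kPa

Derivation:
Total stress = gamma_sat * depth
sigma = 19.7 * 15.8 = 311.26 kPa
Pore water pressure u = gamma_w * (depth - d_wt)
u = 9.81 * (15.8 - 7.7) = 79.461 kPa
Effective stress = sigma - u
sigma' = 311.26 - 79.461 = 231.8 kPa


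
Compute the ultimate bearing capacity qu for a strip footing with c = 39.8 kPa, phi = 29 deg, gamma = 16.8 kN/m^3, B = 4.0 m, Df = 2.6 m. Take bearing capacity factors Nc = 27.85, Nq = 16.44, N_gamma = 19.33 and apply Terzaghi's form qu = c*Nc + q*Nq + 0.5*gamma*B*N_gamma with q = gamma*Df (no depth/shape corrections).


Compute qu = c*Nc + gamma*Df*Nq + 0.5*gamma*B*N_gamma
Term 1: 39.8 * 27.85 = 1108.43
Term 2: 16.8 * 2.6 * 16.44 = 718.0992
Term 3: 0.5 * 16.8 * 4.0 * 19.33 = 649.488
qu = 1108.43 + 718.0992 + 649.488
qu = 2476.02 kPa


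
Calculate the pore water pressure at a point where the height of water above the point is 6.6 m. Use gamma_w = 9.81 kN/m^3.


Using u = gamma_w * h_w
u = 9.81 * 6.6
u = 64.75 kPa


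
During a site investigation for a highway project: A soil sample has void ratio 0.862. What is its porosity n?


Using the relation n = e / (1 + e)
n = 0.862 / (1 + 0.862)
n = 0.862 / 1.862
n = 0.4629


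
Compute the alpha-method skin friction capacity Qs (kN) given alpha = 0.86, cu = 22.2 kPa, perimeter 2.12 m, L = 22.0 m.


Using Qs = alpha * cu * perimeter * L
Qs = 0.86 * 22.2 * 2.12 * 22.0
Qs = 890.45 kN


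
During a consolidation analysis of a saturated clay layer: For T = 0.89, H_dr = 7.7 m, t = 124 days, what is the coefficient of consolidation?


Using cv = T * H_dr^2 / t
H_dr^2 = 7.7^2 = 59.29
cv = 0.89 * 59.29 / 124
cv = 0.42555 m^2/day


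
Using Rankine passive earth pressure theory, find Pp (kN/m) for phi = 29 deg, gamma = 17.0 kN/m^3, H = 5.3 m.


Result: 688.14 kN/m

Derivation:
Compute passive earth pressure coefficient:
Kp = tan^2(45 + phi/2) = tan^2(59.5) = 2.88206
Compute passive force:
Pp = 0.5 * Kp * gamma * H^2
Pp = 0.5 * 2.88206 * 17.0 * 5.3^2
Pp = 688.14 kN/m


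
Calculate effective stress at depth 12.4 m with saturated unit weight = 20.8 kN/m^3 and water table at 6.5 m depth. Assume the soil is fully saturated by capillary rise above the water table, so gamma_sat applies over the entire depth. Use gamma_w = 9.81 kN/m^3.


Total stress = gamma_sat * depth
sigma = 20.8 * 12.4 = 257.92 kPa
Pore water pressure u = gamma_w * (depth - d_wt)
u = 9.81 * (12.4 - 6.5) = 57.879 kPa
Effective stress = sigma - u
sigma' = 257.92 - 57.879 = 200.04 kPa


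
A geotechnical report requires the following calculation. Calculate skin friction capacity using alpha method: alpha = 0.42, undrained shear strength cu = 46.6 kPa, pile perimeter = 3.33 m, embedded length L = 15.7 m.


Using Qs = alpha * cu * perimeter * L
Qs = 0.42 * 46.6 * 3.33 * 15.7
Qs = 1023.24 kN


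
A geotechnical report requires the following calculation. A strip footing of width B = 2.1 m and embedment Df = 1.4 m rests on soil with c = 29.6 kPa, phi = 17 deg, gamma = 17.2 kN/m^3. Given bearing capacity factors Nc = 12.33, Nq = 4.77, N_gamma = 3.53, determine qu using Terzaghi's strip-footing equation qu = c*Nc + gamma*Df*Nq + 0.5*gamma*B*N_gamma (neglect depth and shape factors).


Compute qu = c*Nc + gamma*Df*Nq + 0.5*gamma*B*N_gamma
Term 1: 29.6 * 12.33 = 364.968
Term 2: 17.2 * 1.4 * 4.77 = 114.8616
Term 3: 0.5 * 17.2 * 2.1 * 3.53 = 63.7518
qu = 364.968 + 114.8616 + 63.7518
qu = 543.58 kPa


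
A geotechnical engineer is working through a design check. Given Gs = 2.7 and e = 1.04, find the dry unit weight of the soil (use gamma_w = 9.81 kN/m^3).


Result: 12.984 kN/m^3

Derivation:
Using gamma_d = Gs * gamma_w / (1 + e)
gamma_d = 2.7 * 9.81 / (1 + 1.04)
gamma_d = 2.7 * 9.81 / 2.04
gamma_d = 12.984 kN/m^3


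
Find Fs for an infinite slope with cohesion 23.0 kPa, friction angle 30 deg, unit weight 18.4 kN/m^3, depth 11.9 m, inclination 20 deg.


Using Fs = c / (gamma*H*sin(beta)*cos(beta)) + tan(phi)/tan(beta)
Cohesion contribution = 23.0 / (18.4*11.9*sin(20)*cos(20))
Cohesion contribution = 0.326833
Friction contribution = tan(30)/tan(20) = 1.58626
Fs = 0.326833 + 1.58626
Fs = 1.913


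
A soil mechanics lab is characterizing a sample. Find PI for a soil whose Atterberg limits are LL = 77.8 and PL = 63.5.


Using PI = LL - PL
PI = 77.8 - 63.5
PI = 14.3


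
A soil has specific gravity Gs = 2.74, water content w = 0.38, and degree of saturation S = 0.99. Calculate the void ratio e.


Using the relation e = Gs * w / S
e = 2.74 * 0.38 / 0.99
e = 1.0517


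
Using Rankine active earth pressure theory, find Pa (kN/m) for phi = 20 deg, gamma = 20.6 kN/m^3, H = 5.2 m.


Compute active earth pressure coefficient:
Ka = tan^2(45 - phi/2) = tan^2(35.0) = 0.490291
Compute active force:
Pa = 0.5 * Ka * gamma * H^2
Pa = 0.5 * 0.490291 * 20.6 * 5.2^2
Pa = 136.55 kN/m


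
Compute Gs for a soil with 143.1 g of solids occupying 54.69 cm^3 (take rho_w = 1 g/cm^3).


Using Gs = m_s / (V_s * rho_w)
Since rho_w = 1 g/cm^3:
Gs = 143.1 / 54.69
Gs = 2.617


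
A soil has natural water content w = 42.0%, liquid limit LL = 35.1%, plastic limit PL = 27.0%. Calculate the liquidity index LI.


Result: 1.852

Derivation:
First compute the plasticity index:
PI = LL - PL = 35.1 - 27.0 = 8.1
Then compute the liquidity index:
LI = (w - PL) / PI
LI = (42.0 - 27.0) / 8.1
LI = 1.852


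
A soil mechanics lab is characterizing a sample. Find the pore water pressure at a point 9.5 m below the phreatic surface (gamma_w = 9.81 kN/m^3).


Result: 93.2 kPa

Derivation:
Using u = gamma_w * h_w
u = 9.81 * 9.5
u = 93.2 kPa


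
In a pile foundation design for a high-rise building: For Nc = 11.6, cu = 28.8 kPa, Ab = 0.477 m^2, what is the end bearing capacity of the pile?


Using Qb = Nc * cu * Ab
Qb = 11.6 * 28.8 * 0.477
Qb = 159.36 kN


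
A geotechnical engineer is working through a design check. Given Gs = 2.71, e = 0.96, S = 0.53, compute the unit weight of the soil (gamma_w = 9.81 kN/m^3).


Using gamma = gamma_w * (Gs + S*e) / (1 + e)
Numerator: Gs + S*e = 2.71 + 0.53*0.96 = 3.2188
Denominator: 1 + e = 1 + 0.96 = 1.96
gamma = 9.81 * 3.2188 / 1.96
gamma = 16.11 kN/m^3


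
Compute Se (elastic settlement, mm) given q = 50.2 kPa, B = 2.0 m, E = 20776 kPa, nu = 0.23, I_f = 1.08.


Using Se = q * B * (1 - nu^2) * I_f / E
1 - nu^2 = 1 - 0.23^2 = 0.9471
Se = 50.2 * 2.0 * 0.9471 * 1.08 / 20776
Se = 0.004943 m
Convert to mm: Se = 0.004943 * 1000 = 4.943 mm


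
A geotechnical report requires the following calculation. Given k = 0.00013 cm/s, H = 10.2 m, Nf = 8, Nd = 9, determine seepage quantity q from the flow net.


Convert k to m/s for unit consistency with H:
k = 0.00013 cm/s = 0.00013 / 100 m/s = 1.3e-06 m/s
Using q = k * H * Nf / Nd
Nf / Nd = 8 / 9 = 0.8889
q = 1.3e-06 * 10.2 * 0.8889
q = 1.179e-05 m^3/s per m


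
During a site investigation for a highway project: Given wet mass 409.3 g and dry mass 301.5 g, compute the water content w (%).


Result: 35.75 %

Derivation:
Using w = (m_wet - m_dry) / m_dry * 100
m_wet - m_dry = 409.3 - 301.5 = 107.8 g
w = 107.8 / 301.5 * 100
w = 35.75 %


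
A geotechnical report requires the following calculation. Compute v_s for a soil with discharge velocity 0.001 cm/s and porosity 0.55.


Result: 0.00182 cm/s

Derivation:
Using v_s = v_d / n
v_s = 0.001 / 0.55
v_s = 0.00182 cm/s


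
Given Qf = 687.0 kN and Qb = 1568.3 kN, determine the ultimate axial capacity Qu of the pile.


Using Qu = Qf + Qb
Qu = 687.0 + 1568.3
Qu = 2255.3 kN


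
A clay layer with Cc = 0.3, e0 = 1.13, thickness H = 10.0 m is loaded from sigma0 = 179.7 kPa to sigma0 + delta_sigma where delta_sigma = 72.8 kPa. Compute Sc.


Result: 0.208 m

Derivation:
Using Sc = Cc * H / (1 + e0) * log10((sigma0 + delta_sigma) / sigma0)
Stress ratio = (179.7 + 72.8) / 179.7 = 1.40512
log10(1.40512) = 0.147713
Cc * H / (1 + e0) = 0.3 * 10.0 / (1 + 1.13) = 1.40845
Sc = 1.40845 * 0.147713
Sc = 0.208 m


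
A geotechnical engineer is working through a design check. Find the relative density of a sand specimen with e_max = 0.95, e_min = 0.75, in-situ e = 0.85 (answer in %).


Using Dr = (e_max - e) / (e_max - e_min) * 100
e_max - e = 0.95 - 0.85 = 0.1
e_max - e_min = 0.95 - 0.75 = 0.2
Dr = 0.1 / 0.2 * 100
Dr = 50.0 %


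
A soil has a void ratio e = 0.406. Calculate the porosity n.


Using the relation n = e / (1 + e)
n = 0.406 / (1 + 0.406)
n = 0.406 / 1.406
n = 0.2888


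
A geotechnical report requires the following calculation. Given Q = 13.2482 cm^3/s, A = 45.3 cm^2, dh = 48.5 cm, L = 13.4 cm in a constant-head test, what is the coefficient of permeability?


Result: 0.080802 cm/s

Derivation:
Compute hydraulic gradient:
i = dh / L = 48.5 / 13.4 = 3.6194
Then apply Darcy's law:
k = Q / (A * i)
k = 13.2482 / (45.3 * 3.6194)
k = 13.2482 / 163.959
k = 0.080802 cm/s


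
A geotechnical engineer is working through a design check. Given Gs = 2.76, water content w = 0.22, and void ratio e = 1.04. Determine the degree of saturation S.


Using S = Gs * w / e
S = 2.76 * 0.22 / 1.04
S = 0.5838


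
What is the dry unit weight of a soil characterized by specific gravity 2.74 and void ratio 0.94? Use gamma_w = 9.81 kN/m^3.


Using gamma_d = Gs * gamma_w / (1 + e)
gamma_d = 2.74 * 9.81 / (1 + 0.94)
gamma_d = 2.74 * 9.81 / 1.94
gamma_d = 13.855 kN/m^3


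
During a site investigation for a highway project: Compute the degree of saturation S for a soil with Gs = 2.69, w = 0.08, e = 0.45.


Result: 0.4782

Derivation:
Using S = Gs * w / e
S = 2.69 * 0.08 / 0.45
S = 0.4782


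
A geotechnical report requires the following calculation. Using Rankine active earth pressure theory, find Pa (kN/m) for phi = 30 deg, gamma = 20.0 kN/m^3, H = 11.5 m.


Compute active earth pressure coefficient:
Ka = tan^2(45 - phi/2) = tan^2(30.0) = 0.333333
Compute active force:
Pa = 0.5 * Ka * gamma * H^2
Pa = 0.5 * 0.333333 * 20.0 * 11.5^2
Pa = 440.83 kN/m


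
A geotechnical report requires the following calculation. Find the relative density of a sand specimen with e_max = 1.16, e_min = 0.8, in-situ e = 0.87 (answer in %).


Using Dr = (e_max - e) / (e_max - e_min) * 100
e_max - e = 1.16 - 0.87 = 0.29
e_max - e_min = 1.16 - 0.8 = 0.36
Dr = 0.29 / 0.36 * 100
Dr = 80.56 %
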